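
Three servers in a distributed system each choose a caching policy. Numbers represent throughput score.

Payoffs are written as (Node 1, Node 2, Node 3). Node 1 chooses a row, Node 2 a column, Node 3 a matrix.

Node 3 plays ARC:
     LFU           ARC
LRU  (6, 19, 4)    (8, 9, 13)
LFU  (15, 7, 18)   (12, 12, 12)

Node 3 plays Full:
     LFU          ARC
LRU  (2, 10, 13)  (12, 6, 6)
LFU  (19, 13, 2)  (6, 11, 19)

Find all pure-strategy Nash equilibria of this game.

(LRU, LFU, ARC): Node 1 can switch to LFU (6 → 15). Not NE.
(LRU, LFU, Full): Node 1 can switch to LFU (2 → 19). Not NE.
(LRU, ARC, ARC): Node 1 can switch to LFU (8 → 12). Not NE.
(LRU, ARC, Full): Node 2 can switch to LFU (6 → 10). Not NE.
(LFU, LFU, ARC): Node 2 can switch to ARC (7 → 12). Not NE.
(LFU, LFU, Full): Node 3 can switch to ARC (2 → 18). Not NE.
(LFU, ARC, ARC): Node 3 can switch to Full (12 → 19). Not NE.
(LFU, ARC, Full): Node 1 can switch to LRU (6 → 12). Not NE.

This game has no pure Nash equilibrium.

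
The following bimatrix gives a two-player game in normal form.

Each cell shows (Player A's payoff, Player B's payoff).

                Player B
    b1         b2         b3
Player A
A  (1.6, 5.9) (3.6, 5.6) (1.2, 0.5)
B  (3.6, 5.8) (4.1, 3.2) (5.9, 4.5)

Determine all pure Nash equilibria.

Pure NE: (B, b1)

Player A against b1: payoffs 1.6, 3.6 → best response B.
Player A against b2: payoffs 3.6, 4.1 → best response B.
Player A against b3: payoffs 1.2, 5.9 → best response B.
Player B against A: payoffs 5.9, 5.6, 0.5 → best response b1.
Player B against B: payoffs 5.8, 3.2, 4.5 → best response b1.
Mutual best responses: (B, b1).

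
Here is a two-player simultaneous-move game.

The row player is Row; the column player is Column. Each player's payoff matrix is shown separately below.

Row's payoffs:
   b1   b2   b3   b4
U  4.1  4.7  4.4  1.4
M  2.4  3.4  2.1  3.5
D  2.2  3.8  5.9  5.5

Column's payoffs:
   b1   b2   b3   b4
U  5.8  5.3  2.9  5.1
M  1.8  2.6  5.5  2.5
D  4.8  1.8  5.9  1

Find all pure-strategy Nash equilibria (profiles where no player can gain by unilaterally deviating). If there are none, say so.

(U, b1); (D, b3)

(U, b1): Row gets 4.1, best alternative 2.4; Column gets 5.8, best alternative 5.3. No profitable deviation — NE.
(U, b2): Column can switch to b1 (5.3 → 5.8). Not NE.
(U, b3): Row can switch to D (4.4 → 5.9). Not NE.
(U, b4): Row can switch to M (1.4 → 3.5). Not NE.
(M, b1): Row can switch to U (2.4 → 4.1). Not NE.
(M, b2): Row can switch to U (3.4 → 4.7). Not NE.
(M, b3): Row can switch to U (2.1 → 4.4). Not NE.
(M, b4): Row can switch to D (3.5 → 5.5). Not NE.
(D, b1): Row can switch to U (2.2 → 4.1). Not NE.
(D, b2): Row can switch to U (3.8 → 4.7). Not NE.
(D, b3): Row gets 5.9, best alternative 4.4; Column gets 5.9, best alternative 4.8. No profitable deviation — NE.
(D, b4): Column can switch to b1 (1 → 4.8). Not NE.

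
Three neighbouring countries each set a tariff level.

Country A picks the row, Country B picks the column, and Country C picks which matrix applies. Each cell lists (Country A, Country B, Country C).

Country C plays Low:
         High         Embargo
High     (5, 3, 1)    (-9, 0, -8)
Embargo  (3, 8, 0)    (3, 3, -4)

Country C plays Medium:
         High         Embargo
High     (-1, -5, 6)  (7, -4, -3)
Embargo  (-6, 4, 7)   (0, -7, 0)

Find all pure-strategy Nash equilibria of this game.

Country A against (High, Low): payoffs 5, 3 → best response High.
Country A against (High, Medium): payoffs -1, -6 → best response High.
Country A against (Embargo, Low): payoffs -9, 3 → best response Embargo.
Country A against (Embargo, Medium): payoffs 7, 0 → best response High.
Country B against (High, Low): payoffs 3, 0 → best response High.
Country B against (High, Medium): payoffs -5, -4 → best response Embargo.
Country B against (Embargo, Low): payoffs 8, 3 → best response High.
Country B against (Embargo, Medium): payoffs 4, -7 → best response High.
Country C against (High, High): payoffs 1, 6 → best response Medium.
Country C against (High, Embargo): payoffs -8, -3 → best response Medium.
Country C against (Embargo, High): payoffs 0, 7 → best response Medium.
Country C against (Embargo, Embargo): payoffs -4, 0 → best response Medium.
Mutual best responses: (High, Embargo, Medium).

(High, Embargo, Medium)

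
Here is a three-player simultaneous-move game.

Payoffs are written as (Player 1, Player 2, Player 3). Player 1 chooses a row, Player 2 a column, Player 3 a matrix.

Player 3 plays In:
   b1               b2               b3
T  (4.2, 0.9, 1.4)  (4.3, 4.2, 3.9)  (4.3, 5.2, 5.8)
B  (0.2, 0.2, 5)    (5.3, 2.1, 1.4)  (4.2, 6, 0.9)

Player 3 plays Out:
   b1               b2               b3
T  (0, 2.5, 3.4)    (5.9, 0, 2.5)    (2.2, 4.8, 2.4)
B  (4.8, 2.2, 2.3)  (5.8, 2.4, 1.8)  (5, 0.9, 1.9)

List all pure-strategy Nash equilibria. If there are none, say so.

(T, b3, In)

Check each profile: it is a Nash equilibrium iff no player can strictly gain by switching unilaterally.
(T, b1, In): Player 2 can switch to b2 (0.9 → 4.2). Not NE.
(T, b1, Out): Player 1 can switch to B (0 → 4.8). Not NE.
(T, b2, In): Player 1 can switch to B (4.3 → 5.3). Not NE.
(T, b2, Out): Player 2 can switch to b1 (0 → 2.5). Not NE.
(T, b3, In): Player 1 gets 4.3, best alternative 4.2; Player 2 gets 5.2, best alternative 4.2; Player 3 gets 5.8, best alternative 2.4. No profitable deviation — NE.
(T, b3, Out): Player 1 can switch to B (2.2 → 5). Not NE.
(B, b1, In): Player 1 can switch to T (0.2 → 4.2). Not NE.
(The remaining 5 profiles each have a profitable deviation by the same check.)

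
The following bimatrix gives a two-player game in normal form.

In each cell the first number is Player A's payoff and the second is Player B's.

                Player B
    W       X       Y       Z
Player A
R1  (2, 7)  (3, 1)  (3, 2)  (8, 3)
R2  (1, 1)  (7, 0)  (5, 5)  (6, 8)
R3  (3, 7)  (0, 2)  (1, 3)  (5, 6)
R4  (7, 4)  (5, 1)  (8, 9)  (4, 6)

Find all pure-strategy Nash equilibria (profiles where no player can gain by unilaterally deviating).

Pure NE: (R4, Y)

Player A against W: payoffs 2, 1, 3, 7 → best response R4.
Player A against X: payoffs 3, 7, 0, 5 → best response R2.
Player A against Y: payoffs 3, 5, 1, 8 → best response R4.
Player A against Z: payoffs 8, 6, 5, 4 → best response R1.
Player B against R1: payoffs 7, 1, 2, 3 → best response W.
Player B against R2: payoffs 1, 0, 5, 8 → best response Z.
Player B against R3: payoffs 7, 2, 3, 6 → best response W.
Player B against R4: payoffs 4, 1, 9, 6 → best response Y.
Mutual best responses: (R4, Y).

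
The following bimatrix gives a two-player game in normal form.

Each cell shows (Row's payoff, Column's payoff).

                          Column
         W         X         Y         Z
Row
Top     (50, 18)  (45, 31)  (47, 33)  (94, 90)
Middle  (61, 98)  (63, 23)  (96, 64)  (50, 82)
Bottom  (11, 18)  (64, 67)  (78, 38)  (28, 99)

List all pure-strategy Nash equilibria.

Mark each player's best response to every combination of opponents' strategies; a profile where every player is best-responding is a pure Nash equilibrium.
Row against W: payoffs 50, 61, 11 → best response Middle.
Row against X: payoffs 45, 63, 64 → best response Bottom.
Row against Y: payoffs 47, 96, 78 → best response Middle.
Row against Z: payoffs 94, 50, 28 → best response Top.
Column against Top: payoffs 18, 31, 33, 90 → best response Z.
Column against Middle: payoffs 98, 23, 64, 82 → best response W.
Column against Bottom: payoffs 18, 67, 38, 99 → best response Z.
Mutual best responses: (Top, Z); (Middle, W).

(Top, Z) and (Middle, W)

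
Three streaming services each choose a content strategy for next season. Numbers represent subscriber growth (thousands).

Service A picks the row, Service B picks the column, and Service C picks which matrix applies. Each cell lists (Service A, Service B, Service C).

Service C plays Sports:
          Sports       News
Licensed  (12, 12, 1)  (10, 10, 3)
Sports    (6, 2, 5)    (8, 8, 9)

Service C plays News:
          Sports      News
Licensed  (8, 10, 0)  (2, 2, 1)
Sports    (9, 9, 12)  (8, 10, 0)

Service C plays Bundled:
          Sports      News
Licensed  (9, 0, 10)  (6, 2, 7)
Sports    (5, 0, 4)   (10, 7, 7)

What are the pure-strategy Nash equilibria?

There is no pure-strategy Nash equilibrium.

For each strategy profile, look for a profitable unilateral deviation.
(Licensed, Sports, Sports): Service C can switch to Bundled (1 → 10). Not NE.
(Licensed, Sports, News): Service A can switch to Sports (8 → 9). Not NE.
(Licensed, Sports, Bundled): Service B can switch to News (0 → 2). Not NE.
(Licensed, News, Sports): Service B can switch to Sports (10 → 12). Not NE.
(Licensed, News, News): Service A can switch to Sports (2 → 8). Not NE.
(Licensed, News, Bundled): Service A can switch to Sports (6 → 10). Not NE.
(Sports, Sports, Sports): Service A can switch to Licensed (6 → 12). Not NE.
(Sports, Sports, News): Service B can switch to News (9 → 10). Not NE.
(Sports, Sports, Bundled): Service A can switch to Licensed (5 → 9). Not NE.
(Sports, News, Sports): Service A can switch to Licensed (8 → 10). Not NE.
(The remaining 2 profiles each have a profitable deviation by the same check.)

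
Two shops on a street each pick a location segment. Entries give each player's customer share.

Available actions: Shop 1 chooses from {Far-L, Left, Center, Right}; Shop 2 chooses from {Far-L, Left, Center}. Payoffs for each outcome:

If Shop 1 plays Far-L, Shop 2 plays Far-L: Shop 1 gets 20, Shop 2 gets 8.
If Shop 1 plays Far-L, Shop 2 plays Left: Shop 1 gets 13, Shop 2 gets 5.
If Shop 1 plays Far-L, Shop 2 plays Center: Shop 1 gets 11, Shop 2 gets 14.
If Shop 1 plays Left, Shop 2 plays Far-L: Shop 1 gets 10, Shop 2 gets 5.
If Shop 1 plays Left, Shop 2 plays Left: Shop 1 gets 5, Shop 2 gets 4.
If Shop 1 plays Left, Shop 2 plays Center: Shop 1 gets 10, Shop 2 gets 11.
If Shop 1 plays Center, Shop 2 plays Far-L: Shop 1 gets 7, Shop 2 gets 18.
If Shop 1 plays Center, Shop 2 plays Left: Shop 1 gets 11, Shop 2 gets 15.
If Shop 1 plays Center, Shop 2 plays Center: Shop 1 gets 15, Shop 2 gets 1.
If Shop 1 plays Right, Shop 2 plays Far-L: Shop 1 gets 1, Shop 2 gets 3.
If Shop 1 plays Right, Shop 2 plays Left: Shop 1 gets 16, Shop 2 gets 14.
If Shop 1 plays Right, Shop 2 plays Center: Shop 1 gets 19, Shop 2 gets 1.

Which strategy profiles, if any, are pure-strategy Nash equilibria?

Shop 1 against Far-L: payoffs 20, 10, 7, 1 → best response Far-L.
Shop 1 against Left: payoffs 13, 5, 11, 16 → best response Right.
Shop 1 against Center: payoffs 11, 10, 15, 19 → best response Right.
Shop 2 against Far-L: payoffs 8, 5, 14 → best response Center.
Shop 2 against Left: payoffs 5, 4, 11 → best response Center.
Shop 2 against Center: payoffs 18, 15, 1 → best response Far-L.
Shop 2 against Right: payoffs 3, 14, 1 → best response Left.
Mutual best responses: (Right, Left).

The unique pure-strategy Nash equilibrium is (Right, Left).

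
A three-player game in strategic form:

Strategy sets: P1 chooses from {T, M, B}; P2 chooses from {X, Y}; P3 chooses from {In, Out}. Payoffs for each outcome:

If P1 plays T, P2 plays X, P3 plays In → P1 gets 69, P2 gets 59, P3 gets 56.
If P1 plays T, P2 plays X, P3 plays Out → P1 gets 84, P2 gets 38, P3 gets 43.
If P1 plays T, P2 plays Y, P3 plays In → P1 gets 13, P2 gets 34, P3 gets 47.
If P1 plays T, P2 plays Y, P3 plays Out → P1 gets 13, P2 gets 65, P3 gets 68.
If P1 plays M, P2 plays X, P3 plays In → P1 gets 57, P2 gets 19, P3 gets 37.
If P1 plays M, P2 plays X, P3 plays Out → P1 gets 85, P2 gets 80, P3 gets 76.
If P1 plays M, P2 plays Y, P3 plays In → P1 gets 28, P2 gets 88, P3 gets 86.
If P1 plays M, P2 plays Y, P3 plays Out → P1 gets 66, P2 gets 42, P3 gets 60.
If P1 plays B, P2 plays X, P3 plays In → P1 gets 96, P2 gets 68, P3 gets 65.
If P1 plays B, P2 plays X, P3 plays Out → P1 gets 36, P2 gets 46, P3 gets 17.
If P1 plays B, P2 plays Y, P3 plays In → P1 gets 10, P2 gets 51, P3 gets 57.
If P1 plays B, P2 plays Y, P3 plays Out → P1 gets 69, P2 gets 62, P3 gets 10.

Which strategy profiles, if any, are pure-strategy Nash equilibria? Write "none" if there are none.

Pure-strategy Nash equilibria: (M, X, Out); (M, Y, In); (B, X, In)

Mark each player's best response to every combination of opponents' strategies; a profile where every player is best-responding is a pure Nash equilibrium.
P1 against (X, In): payoffs 69, 57, 96 → best response B.
P1 against (X, Out): payoffs 84, 85, 36 → best response M.
P1 against (Y, In): payoffs 13, 28, 10 → best response M.
P1 against (Y, Out): payoffs 13, 66, 69 → best response B.
P2 against (T, In): payoffs 59, 34 → best response X.
P2 against (T, Out): payoffs 38, 65 → best response Y.
P2 against (M, In): payoffs 19, 88 → best response Y.
P2 against (M, Out): payoffs 80, 42 → best response X.
P2 against (B, In): payoffs 68, 51 → best response X.
P2 against (B, Out): payoffs 46, 62 → best response Y.
P3 against (T, X): payoffs 56, 43 → best response In.
P3 against (T, Y): payoffs 47, 68 → best response Out.
P3 against (M, X): payoffs 37, 76 → best response Out.
P3 against (M, Y): payoffs 86, 60 → best response In.
P3 against (B, X): payoffs 65, 17 → best response In.
P3 against (B, Y): payoffs 57, 10 → best response In.
Mutual best responses: (M, X, Out); (M, Y, In); (B, X, In).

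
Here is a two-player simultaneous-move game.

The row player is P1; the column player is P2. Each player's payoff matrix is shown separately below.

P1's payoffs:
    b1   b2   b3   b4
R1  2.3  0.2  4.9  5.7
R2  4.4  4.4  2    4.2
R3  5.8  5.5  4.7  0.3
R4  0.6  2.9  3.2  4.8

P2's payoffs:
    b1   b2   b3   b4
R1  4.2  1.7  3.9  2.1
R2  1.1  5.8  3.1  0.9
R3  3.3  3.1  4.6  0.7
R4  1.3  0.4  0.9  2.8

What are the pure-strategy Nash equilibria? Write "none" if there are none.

For each strategy profile, look for a profitable unilateral deviation.
(R1, b1): P1 can switch to R2 (2.3 → 4.4). Not NE.
(R1, b2): P1 can switch to R2 (0.2 → 4.4). Not NE.
(R1, b3): P2 can switch to b1 (3.9 → 4.2). Not NE.
(R1, b4): P2 can switch to b1 (2.1 → 4.2). Not NE.
(R2, b1): P1 can switch to R3 (4.4 → 5.8). Not NE.
(R2, b2): P1 can switch to R3 (4.4 → 5.5). Not NE.
(The remaining 10 profiles each have a profitable deviation by the same check.)

There is no pure-strategy Nash equilibrium.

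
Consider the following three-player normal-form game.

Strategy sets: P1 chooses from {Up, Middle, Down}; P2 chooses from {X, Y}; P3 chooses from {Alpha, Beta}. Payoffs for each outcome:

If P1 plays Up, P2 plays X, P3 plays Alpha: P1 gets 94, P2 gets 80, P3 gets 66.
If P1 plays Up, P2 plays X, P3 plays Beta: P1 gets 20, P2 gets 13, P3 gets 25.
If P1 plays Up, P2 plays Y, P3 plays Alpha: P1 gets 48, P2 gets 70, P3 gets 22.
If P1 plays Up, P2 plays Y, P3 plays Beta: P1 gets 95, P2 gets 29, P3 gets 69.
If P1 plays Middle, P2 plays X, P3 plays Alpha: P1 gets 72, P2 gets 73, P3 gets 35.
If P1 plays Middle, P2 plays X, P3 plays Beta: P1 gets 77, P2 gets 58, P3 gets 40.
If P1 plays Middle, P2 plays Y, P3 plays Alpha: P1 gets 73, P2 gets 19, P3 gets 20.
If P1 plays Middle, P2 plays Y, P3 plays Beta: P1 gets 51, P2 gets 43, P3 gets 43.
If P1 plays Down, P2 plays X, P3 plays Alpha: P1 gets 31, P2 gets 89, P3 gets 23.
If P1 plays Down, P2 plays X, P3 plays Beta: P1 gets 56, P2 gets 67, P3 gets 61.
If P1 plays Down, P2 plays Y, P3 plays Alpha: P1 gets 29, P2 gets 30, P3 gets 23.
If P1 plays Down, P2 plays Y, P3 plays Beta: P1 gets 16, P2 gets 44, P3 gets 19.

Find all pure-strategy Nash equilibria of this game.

Pure-strategy Nash equilibria: (Up, X, Alpha), (Up, Y, Beta), (Middle, X, Beta)

P1 against (X, Alpha): payoffs 94, 72, 31 → best response Up.
P1 against (X, Beta): payoffs 20, 77, 56 → best response Middle.
P1 against (Y, Alpha): payoffs 48, 73, 29 → best response Middle.
P1 against (Y, Beta): payoffs 95, 51, 16 → best response Up.
P2 against (Up, Alpha): payoffs 80, 70 → best response X.
P2 against (Up, Beta): payoffs 13, 29 → best response Y.
P2 against (Middle, Alpha): payoffs 73, 19 → best response X.
P2 against (Middle, Beta): payoffs 58, 43 → best response X.
P2 against (Down, Alpha): payoffs 89, 30 → best response X.
P2 against (Down, Beta): payoffs 67, 44 → best response X.
P3 against (Up, X): payoffs 66, 25 → best response Alpha.
P3 against (Up, Y): payoffs 22, 69 → best response Beta.
P3 against (Middle, X): payoffs 35, 40 → best response Beta.
P3 against (Middle, Y): payoffs 20, 43 → best response Beta.
P3 against (Down, X): payoffs 23, 61 → best response Beta.
P3 against (Down, Y): payoffs 23, 19 → best response Alpha.
Mutual best responses: (Up, X, Alpha); (Up, Y, Beta); (Middle, X, Beta).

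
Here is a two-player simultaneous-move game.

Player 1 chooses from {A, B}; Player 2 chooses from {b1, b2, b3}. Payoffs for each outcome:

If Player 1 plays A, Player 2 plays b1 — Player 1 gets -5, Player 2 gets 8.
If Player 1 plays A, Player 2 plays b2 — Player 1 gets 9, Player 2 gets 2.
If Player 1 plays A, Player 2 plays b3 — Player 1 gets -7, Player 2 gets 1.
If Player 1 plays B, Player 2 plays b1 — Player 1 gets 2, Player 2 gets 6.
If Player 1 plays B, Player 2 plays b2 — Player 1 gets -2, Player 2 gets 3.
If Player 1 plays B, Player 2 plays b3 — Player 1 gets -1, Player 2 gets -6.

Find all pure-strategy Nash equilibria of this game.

For each player, find the best response to each opponent profile; mutual best responses are the pure NE.
Player 1 against b1: payoffs -5, 2 → best response B.
Player 1 against b2: payoffs 9, -2 → best response A.
Player 1 against b3: payoffs -7, -1 → best response B.
Player 2 against A: payoffs 8, 2, 1 → best response b1.
Player 2 against B: payoffs 6, 3, -6 → best response b1.
Mutual best responses: (B, b1).

The unique pure-strategy Nash equilibrium is (B, b1).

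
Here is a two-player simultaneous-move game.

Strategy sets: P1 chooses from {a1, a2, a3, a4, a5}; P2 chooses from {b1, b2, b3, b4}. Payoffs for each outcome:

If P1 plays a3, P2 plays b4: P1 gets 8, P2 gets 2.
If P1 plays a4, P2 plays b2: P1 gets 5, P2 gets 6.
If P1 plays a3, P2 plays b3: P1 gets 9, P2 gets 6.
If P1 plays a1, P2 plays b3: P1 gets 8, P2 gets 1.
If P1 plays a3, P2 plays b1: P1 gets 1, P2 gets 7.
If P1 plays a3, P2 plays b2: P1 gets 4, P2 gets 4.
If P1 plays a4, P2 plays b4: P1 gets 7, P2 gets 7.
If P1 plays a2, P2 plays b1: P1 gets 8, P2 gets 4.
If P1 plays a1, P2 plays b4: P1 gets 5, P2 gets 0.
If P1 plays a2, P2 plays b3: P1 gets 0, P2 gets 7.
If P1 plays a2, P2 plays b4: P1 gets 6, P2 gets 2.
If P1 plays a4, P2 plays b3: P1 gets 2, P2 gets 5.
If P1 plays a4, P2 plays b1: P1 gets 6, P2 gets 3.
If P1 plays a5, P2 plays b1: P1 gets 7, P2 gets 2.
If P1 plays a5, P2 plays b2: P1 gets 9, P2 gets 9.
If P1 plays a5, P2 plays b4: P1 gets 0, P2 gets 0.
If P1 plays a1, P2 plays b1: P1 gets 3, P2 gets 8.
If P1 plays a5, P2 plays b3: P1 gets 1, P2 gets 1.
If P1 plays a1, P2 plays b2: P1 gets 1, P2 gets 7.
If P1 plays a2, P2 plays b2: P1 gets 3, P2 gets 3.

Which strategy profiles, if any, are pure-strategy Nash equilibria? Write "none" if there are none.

Pure NE: (a5, b2)

P1 against b1: payoffs 3, 8, 1, 6, 7 → best response a2.
P1 against b2: payoffs 1, 3, 4, 5, 9 → best response a5.
P1 against b3: payoffs 8, 0, 9, 2, 1 → best response a3.
P1 against b4: payoffs 5, 6, 8, 7, 0 → best response a3.
P2 against a1: payoffs 8, 7, 1, 0 → best response b1.
P2 against a2: payoffs 4, 3, 7, 2 → best response b3.
P2 against a3: payoffs 7, 4, 6, 2 → best response b1.
P2 against a4: payoffs 3, 6, 5, 7 → best response b4.
P2 against a5: payoffs 2, 9, 1, 0 → best response b2.
Mutual best responses: (a5, b2).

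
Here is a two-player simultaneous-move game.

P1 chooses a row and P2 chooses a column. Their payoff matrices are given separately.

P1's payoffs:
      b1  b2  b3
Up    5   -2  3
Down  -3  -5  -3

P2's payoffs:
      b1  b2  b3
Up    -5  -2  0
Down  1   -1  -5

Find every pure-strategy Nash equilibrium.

(Up, b3)

(Up, b1): P2 can switch to b2 (-5 → -2). Not NE.
(Up, b2): P2 can switch to b3 (-2 → 0). Not NE.
(Up, b3): P1 gets 3, best alternative -3; P2 gets 0, best alternative -2. No profitable deviation — NE.
(Down, b1): P1 can switch to Up (-3 → 5). Not NE.
(Down, b2): P1 can switch to Up (-5 → -2). Not NE.
(Down, b3): P1 can switch to Up (-3 → 3). Not NE.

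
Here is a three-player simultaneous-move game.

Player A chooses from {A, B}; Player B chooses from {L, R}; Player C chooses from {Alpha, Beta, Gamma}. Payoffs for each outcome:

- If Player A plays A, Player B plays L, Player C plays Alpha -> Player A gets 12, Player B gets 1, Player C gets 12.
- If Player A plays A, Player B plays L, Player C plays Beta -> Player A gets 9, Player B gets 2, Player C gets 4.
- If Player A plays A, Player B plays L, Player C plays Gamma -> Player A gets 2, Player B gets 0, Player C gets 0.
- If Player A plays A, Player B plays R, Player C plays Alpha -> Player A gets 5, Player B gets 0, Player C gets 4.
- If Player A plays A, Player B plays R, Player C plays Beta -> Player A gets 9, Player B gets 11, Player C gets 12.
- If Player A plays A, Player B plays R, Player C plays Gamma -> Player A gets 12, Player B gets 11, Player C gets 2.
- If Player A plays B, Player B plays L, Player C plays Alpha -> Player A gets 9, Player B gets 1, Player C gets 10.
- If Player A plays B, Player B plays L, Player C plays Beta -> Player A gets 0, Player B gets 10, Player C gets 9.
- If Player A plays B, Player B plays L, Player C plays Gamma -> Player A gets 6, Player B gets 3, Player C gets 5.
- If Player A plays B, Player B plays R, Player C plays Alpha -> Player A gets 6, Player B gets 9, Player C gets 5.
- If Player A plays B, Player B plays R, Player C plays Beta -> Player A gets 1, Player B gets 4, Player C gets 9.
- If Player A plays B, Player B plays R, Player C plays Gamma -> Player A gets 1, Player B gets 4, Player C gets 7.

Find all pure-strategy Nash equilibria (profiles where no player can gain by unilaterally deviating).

(A, L, Alpha); (A, R, Beta)

For each strategy profile, look for a profitable unilateral deviation.
(A, L, Alpha): Player A gets 12, best alternative 9; Player B gets 1, best alternative 0; Player C gets 12, best alternative 4. No profitable deviation — NE.
(A, L, Beta): Player B can switch to R (2 → 11). Not NE.
(A, L, Gamma): Player A can switch to B (2 → 6). Not NE.
(A, R, Alpha): Player A can switch to B (5 → 6). Not NE.
(A, R, Beta): Player A gets 9, best alternative 1; Player B gets 11, best alternative 2; Player C gets 12, best alternative 4. No profitable deviation — NE.
(A, R, Gamma): Player C can switch to Alpha (2 → 4). Not NE.
(B, L, Alpha): Player A can switch to A (9 → 12). Not NE.
(B, L, Beta): Player A can switch to A (0 → 9). Not NE.
(The remaining 4 profiles each have a profitable deviation by the same check.)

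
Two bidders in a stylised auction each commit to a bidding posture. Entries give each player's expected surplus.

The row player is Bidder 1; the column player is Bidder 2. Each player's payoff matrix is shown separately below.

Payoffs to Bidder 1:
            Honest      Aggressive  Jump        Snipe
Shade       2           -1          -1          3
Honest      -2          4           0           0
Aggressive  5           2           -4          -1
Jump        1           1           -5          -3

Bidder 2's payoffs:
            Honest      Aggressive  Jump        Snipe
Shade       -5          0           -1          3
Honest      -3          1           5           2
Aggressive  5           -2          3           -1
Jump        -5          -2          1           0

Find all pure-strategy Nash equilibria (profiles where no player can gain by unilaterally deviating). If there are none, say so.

For each strategy profile, look for a profitable unilateral deviation.
(Shade, Honest): Bidder 1 can switch to Aggressive (2 → 5). Not NE.
(Shade, Aggressive): Bidder 1 can switch to Honest (-1 → 4). Not NE.
(Shade, Jump): Bidder 1 can switch to Honest (-1 → 0). Not NE.
(Shade, Snipe): Bidder 1 gets 3, best alternative 0; Bidder 2 gets 3, best alternative 0. No profitable deviation — NE.
(Honest, Honest): Bidder 1 can switch to Shade (-2 → 2). Not NE.
(Honest, Aggressive): Bidder 2 can switch to Jump (1 → 5). Not NE.
(Honest, Jump): Bidder 1 gets 0, best alternative -1; Bidder 2 gets 5, best alternative 2. No profitable deviation — NE.
(Honest, Snipe): Bidder 1 can switch to Shade (0 → 3). Not NE.
(Aggressive, Honest): Bidder 1 gets 5, best alternative 2; Bidder 2 gets 5, best alternative 3. No profitable deviation — NE.
(The remaining 7 profiles each have a profitable deviation by the same check.)

The pure Nash equilibria are (Shade, Snipe), (Honest, Jump), (Aggressive, Honest).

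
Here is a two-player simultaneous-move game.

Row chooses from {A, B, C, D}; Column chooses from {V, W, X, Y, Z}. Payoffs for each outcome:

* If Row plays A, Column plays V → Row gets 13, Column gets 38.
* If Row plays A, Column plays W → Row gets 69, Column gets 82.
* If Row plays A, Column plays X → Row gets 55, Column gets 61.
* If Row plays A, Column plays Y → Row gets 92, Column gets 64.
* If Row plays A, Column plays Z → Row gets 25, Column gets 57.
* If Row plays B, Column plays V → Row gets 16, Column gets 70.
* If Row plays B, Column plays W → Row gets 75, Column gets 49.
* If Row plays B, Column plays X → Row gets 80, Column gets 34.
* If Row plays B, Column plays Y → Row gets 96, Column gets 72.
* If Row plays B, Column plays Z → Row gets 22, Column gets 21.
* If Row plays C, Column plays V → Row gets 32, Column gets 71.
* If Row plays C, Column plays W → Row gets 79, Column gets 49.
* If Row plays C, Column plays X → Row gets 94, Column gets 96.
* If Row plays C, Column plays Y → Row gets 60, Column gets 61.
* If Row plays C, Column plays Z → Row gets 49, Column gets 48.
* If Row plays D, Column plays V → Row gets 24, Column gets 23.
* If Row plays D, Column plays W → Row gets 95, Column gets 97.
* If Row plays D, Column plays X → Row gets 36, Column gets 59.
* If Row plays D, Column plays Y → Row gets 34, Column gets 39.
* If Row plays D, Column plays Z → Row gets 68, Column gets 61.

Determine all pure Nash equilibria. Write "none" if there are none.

(B, Y) and (C, X) and (D, W)

Row against V: payoffs 13, 16, 32, 24 → best response C.
Row against W: payoffs 69, 75, 79, 95 → best response D.
Row against X: payoffs 55, 80, 94, 36 → best response C.
Row against Y: payoffs 92, 96, 60, 34 → best response B.
Row against Z: payoffs 25, 22, 49, 68 → best response D.
Column against A: payoffs 38, 82, 61, 64, 57 → best response W.
Column against B: payoffs 70, 49, 34, 72, 21 → best response Y.
Column against C: payoffs 71, 49, 96, 61, 48 → best response X.
Column against D: payoffs 23, 97, 59, 39, 61 → best response W.
Mutual best responses: (B, Y); (C, X); (D, W).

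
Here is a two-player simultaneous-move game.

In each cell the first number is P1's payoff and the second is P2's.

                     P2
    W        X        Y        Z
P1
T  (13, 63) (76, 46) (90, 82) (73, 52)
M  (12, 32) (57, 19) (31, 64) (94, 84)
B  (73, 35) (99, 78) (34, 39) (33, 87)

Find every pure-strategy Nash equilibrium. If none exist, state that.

Pure-strategy Nash equilibria: (T, Y), (M, Z)

For each player, find the best response to each opponent profile; mutual best responses are the pure NE.
P1 against W: payoffs 13, 12, 73 → best response B.
P1 against X: payoffs 76, 57, 99 → best response B.
P1 against Y: payoffs 90, 31, 34 → best response T.
P1 against Z: payoffs 73, 94, 33 → best response M.
P2 against T: payoffs 63, 46, 82, 52 → best response Y.
P2 against M: payoffs 32, 19, 64, 84 → best response Z.
P2 against B: payoffs 35, 78, 39, 87 → best response Z.
Mutual best responses: (T, Y); (M, Z).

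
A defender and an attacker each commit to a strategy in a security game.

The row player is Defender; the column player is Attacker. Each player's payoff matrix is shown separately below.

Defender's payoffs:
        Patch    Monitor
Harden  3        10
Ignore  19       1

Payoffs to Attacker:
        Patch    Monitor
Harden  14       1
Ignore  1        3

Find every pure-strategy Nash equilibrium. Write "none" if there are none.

Check each profile: it is a Nash equilibrium iff no player can strictly gain by switching unilaterally.
(Harden, Patch): Defender can switch to Ignore (3 → 19). Not NE.
(Harden, Monitor): Attacker can switch to Patch (1 → 14). Not NE.
(Ignore, Patch): Attacker can switch to Monitor (1 → 3). Not NE.
(Ignore, Monitor): Defender can switch to Harden (1 → 10). Not NE.

There is no pure-strategy Nash equilibrium.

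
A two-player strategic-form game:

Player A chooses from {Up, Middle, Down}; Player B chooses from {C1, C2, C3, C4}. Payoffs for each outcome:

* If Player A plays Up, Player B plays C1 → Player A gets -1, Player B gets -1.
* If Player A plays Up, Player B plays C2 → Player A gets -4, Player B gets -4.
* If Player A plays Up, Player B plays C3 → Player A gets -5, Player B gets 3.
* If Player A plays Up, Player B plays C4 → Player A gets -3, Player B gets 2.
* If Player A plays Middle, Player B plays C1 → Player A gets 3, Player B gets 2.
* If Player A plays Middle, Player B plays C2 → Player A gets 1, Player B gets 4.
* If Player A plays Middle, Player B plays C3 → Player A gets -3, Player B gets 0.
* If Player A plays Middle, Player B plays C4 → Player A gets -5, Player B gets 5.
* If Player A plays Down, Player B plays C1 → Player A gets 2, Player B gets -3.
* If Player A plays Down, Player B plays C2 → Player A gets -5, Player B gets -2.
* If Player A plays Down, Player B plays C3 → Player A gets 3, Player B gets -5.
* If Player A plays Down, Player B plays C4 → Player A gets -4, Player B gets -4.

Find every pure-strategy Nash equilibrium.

This game has no pure Nash equilibrium.

(Up, C1): Player A can switch to Middle (-1 → 3). Not NE.
(Up, C2): Player A can switch to Middle (-4 → 1). Not NE.
(Up, C3): Player A can switch to Middle (-5 → -3). Not NE.
(Up, C4): Player B can switch to C3 (2 → 3). Not NE.
(Middle, C1): Player B can switch to C2 (2 → 4). Not NE.
(Middle, C2): Player B can switch to C4 (4 → 5). Not NE.
(Middle, C3): Player A can switch to Down (-3 → 3). Not NE.
(Middle, C4): Player A can switch to Up (-5 → -3). Not NE.
(Down, C1): Player A can switch to Middle (2 → 3). Not NE.
(Down, C2): Player A can switch to Up (-5 → -4). Not NE.
(Down, C3): Player B can switch to C1 (-5 → -3). Not NE.
(Down, C4): Player A can switch to Up (-4 → -3). Not NE.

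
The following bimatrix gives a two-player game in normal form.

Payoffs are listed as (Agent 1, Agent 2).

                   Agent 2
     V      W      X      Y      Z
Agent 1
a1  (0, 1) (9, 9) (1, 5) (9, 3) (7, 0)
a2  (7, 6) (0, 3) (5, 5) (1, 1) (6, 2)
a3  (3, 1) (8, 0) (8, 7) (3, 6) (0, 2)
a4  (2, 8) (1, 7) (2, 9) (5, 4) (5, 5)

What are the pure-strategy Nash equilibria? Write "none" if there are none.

For each strategy profile, look for a profitable unilateral deviation.
(a1, V): Agent 1 can switch to a2 (0 → 7). Not NE.
(a1, W): Agent 1 gets 9, best alternative 8; Agent 2 gets 9, best alternative 5. No profitable deviation — NE.
(a1, X): Agent 1 can switch to a2 (1 → 5). Not NE.
(a1, Y): Agent 2 can switch to W (3 → 9). Not NE.
(a1, Z): Agent 2 can switch to V (0 → 1). Not NE.
(a2, V): Agent 1 gets 7, best alternative 3; Agent 2 gets 6, best alternative 5. No profitable deviation — NE.
(a2, W): Agent 1 can switch to a1 (0 → 9). Not NE.
(a2, X): Agent 1 can switch to a3 (5 → 8). Not NE.
(a2, Y): Agent 1 can switch to a1 (1 → 9). Not NE.
(a2, Z): Agent 1 can switch to a1 (6 → 7). Not NE.
(a3, X): Agent 1 gets 8, best alternative 5; Agent 2 gets 7, best alternative 6. No profitable deviation — NE.
(The remaining 9 profiles each have a profitable deviation by the same check.)

Pure-strategy Nash equilibria: (a1, W), (a2, V), (a3, X)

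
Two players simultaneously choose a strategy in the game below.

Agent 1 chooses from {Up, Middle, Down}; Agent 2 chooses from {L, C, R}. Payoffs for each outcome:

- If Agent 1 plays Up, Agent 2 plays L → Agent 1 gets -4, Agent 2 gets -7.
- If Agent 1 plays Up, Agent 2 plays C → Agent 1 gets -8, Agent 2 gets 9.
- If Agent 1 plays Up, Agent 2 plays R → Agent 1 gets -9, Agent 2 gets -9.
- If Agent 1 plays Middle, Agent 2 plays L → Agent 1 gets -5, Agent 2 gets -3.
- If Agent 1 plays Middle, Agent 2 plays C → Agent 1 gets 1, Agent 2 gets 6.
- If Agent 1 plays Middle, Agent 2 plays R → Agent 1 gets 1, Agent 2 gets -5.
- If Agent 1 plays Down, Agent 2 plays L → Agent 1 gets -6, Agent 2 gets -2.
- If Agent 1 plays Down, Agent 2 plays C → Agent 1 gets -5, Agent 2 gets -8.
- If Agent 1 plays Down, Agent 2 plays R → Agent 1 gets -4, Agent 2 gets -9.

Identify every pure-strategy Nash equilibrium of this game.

(Up, L): Agent 2 can switch to C (-7 → 9). Not NE.
(Up, C): Agent 1 can switch to Middle (-8 → 1). Not NE.
(Up, R): Agent 1 can switch to Middle (-9 → 1). Not NE.
(Middle, L): Agent 1 can switch to Up (-5 → -4). Not NE.
(Middle, C): Agent 1 gets 1, best alternative -5; Agent 2 gets 6, best alternative -3. No profitable deviation — NE.
(Middle, R): Agent 2 can switch to L (-5 → -3). Not NE.
(Down, L): Agent 1 can switch to Up (-6 → -4). Not NE.
(The remaining 2 profiles each have a profitable deviation by the same check.)

(Middle, C)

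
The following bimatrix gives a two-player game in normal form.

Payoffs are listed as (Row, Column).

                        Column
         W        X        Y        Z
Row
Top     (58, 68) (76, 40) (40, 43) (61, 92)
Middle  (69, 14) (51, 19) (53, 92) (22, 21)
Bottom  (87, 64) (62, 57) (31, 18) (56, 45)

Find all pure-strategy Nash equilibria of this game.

(Top, W): Row can switch to Middle (58 → 69). Not NE.
(Top, X): Column can switch to W (40 → 68). Not NE.
(Top, Y): Row can switch to Middle (40 → 53). Not NE.
(Top, Z): Row gets 61, best alternative 56; Column gets 92, best alternative 68. No profitable deviation — NE.
(Middle, W): Row can switch to Bottom (69 → 87). Not NE.
(Middle, X): Row can switch to Top (51 → 76). Not NE.
(Middle, Y): Row gets 53, best alternative 40; Column gets 92, best alternative 21. No profitable deviation — NE.
(Middle, Z): Row can switch to Top (22 → 61). Not NE.
(Bottom, W): Row gets 87, best alternative 69; Column gets 64, best alternative 57. No profitable deviation — NE.
(Bottom, X): Row can switch to Top (62 → 76). Not NE.
(Bottom, Y): Row can switch to Top (31 → 40). Not NE.
(The remaining 1 profile has a profitable deviation by the same check.)

Pure-strategy Nash equilibria: (Top, Z) and (Middle, Y) and (Bottom, W)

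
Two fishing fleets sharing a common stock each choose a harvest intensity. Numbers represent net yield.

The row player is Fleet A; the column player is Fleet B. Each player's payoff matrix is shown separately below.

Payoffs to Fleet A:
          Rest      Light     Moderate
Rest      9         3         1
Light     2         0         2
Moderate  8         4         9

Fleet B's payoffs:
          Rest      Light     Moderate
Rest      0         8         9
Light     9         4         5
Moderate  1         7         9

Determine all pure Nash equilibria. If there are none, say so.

The unique pure-strategy Nash equilibrium is (Moderate, Moderate).

(Rest, Rest): Fleet B can switch to Light (0 → 8). Not NE.
(Rest, Light): Fleet A can switch to Moderate (3 → 4). Not NE.
(Rest, Moderate): Fleet A can switch to Light (1 → 2). Not NE.
(Light, Rest): Fleet A can switch to Rest (2 → 9). Not NE.
(Light, Light): Fleet A can switch to Rest (0 → 3). Not NE.
(Light, Moderate): Fleet A can switch to Moderate (2 → 9). Not NE.
(Moderate, Moderate): Fleet A gets 9, best alternative 2; Fleet B gets 9, best alternative 7. No profitable deviation — NE.
(The remaining 2 profiles each have a profitable deviation by the same check.)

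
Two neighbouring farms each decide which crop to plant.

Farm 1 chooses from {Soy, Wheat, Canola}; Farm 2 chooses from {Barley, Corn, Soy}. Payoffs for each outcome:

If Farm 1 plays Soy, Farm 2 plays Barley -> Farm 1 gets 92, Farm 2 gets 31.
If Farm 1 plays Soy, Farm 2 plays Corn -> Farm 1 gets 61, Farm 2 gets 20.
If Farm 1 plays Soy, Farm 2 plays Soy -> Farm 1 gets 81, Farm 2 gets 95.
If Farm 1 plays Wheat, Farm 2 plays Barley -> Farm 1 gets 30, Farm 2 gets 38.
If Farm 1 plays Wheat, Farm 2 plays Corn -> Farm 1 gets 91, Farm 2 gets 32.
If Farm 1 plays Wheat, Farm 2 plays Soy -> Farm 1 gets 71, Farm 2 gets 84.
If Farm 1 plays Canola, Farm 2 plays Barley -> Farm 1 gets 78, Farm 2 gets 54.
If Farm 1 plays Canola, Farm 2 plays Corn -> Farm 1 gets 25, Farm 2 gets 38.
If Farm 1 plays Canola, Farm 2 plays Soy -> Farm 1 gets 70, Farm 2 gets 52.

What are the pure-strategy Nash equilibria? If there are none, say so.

Pure NE: (Soy, Soy)

Farm 1 against Barley: payoffs 92, 30, 78 → best response Soy.
Farm 1 against Corn: payoffs 61, 91, 25 → best response Wheat.
Farm 1 against Soy: payoffs 81, 71, 70 → best response Soy.
Farm 2 against Soy: payoffs 31, 20, 95 → best response Soy.
Farm 2 against Wheat: payoffs 38, 32, 84 → best response Soy.
Farm 2 against Canola: payoffs 54, 38, 52 → best response Barley.
Mutual best responses: (Soy, Soy).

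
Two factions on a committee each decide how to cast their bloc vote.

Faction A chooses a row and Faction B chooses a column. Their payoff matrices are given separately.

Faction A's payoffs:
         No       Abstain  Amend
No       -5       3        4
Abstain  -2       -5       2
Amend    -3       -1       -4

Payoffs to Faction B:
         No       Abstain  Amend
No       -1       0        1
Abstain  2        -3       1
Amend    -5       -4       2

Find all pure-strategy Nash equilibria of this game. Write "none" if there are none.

Faction A against No: payoffs -5, -2, -3 → best response Abstain.
Faction A against Abstain: payoffs 3, -5, -1 → best response No.
Faction A against Amend: payoffs 4, 2, -4 → best response No.
Faction B against No: payoffs -1, 0, 1 → best response Amend.
Faction B against Abstain: payoffs 2, -3, 1 → best response No.
Faction B against Amend: payoffs -5, -4, 2 → best response Amend.
Mutual best responses: (No, Amend); (Abstain, No).

Pure-strategy Nash equilibria: (No, Amend); (Abstain, No)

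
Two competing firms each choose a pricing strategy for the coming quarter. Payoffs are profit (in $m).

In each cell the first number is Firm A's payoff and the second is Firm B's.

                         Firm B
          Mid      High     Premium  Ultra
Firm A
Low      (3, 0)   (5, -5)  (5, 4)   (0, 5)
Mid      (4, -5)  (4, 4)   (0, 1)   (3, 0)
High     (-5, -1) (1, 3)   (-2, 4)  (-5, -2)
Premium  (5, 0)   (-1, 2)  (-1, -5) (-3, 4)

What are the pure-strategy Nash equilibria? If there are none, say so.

Mark each player's best response to every combination of opponents' strategies; a profile where every player is best-responding is a pure Nash equilibrium.
Firm A against Mid: payoffs 3, 4, -5, 5 → best response Premium.
Firm A against High: payoffs 5, 4, 1, -1 → best response Low.
Firm A against Premium: payoffs 5, 0, -2, -1 → best response Low.
Firm A against Ultra: payoffs 0, 3, -5, -3 → best response Mid.
Firm B against Low: payoffs 0, -5, 4, 5 → best response Ultra.
Firm B against Mid: payoffs -5, 4, 1, 0 → best response High.
Firm B against High: payoffs -1, 3, 4, -2 → best response Premium.
Firm B against Premium: payoffs 0, 2, -5, 4 → best response Ultra.
No profile is a mutual best response for all players.

There is no pure-strategy Nash equilibrium.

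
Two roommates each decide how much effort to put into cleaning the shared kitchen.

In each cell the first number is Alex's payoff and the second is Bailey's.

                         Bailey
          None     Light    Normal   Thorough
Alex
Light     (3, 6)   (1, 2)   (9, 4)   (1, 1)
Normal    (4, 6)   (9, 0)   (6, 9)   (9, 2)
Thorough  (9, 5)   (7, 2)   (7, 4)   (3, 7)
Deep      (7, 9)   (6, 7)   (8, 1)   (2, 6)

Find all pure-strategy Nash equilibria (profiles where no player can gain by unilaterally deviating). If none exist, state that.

This game has no pure Nash equilibrium.

(Light, None): Alex can switch to Normal (3 → 4). Not NE.
(Light, Light): Alex can switch to Normal (1 → 9). Not NE.
(Light, Normal): Bailey can switch to None (4 → 6). Not NE.
(Light, Thorough): Alex can switch to Normal (1 → 9). Not NE.
(Normal, None): Alex can switch to Thorough (4 → 9). Not NE.
(Normal, Light): Bailey can switch to None (0 → 6). Not NE.
(The remaining 10 profiles each have a profitable deviation by the same check.)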